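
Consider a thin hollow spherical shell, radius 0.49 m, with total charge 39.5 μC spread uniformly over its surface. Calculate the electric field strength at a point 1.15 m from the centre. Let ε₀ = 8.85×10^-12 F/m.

Use a concentric Gaussian sphere at r = 1.15 m (r > 0.49 m).
The entire shell is enclosed: Q_enc = 3.95×10^-5 C.
Gauss's law: E·4πr² = Q_enc/ε₀.
E = |Q_enc|/(4πε₀r²) = (3.95×10^-5)/(4π·8.85×10^-12·(1.15)²) = 2.69e5 N/C.

|E| ≈ 2.69×10^5 V/m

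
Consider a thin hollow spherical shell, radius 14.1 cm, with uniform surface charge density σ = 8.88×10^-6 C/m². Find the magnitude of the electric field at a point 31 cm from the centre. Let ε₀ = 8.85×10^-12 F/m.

E ≈ 2.08×10^5 V/m

By spherical symmetry E is radial; choose a Gaussian sphere of radius r = 31 cm (r > 14.1 cm).
The entire shell is enclosed: Q_enc = σ·4πR² = (8.88×10^-6)·4π·(0.141)² = 2.219×10^-6 C.
Applying ∮E·dA = Q_enc/ε₀ with Φ = E(4πr²):
E = |Q_enc|/(4πε₀r²) = (2.219×10^-6)/(4π·8.85×10^-12·(0.31)²) = 2.08×10^5 N/C.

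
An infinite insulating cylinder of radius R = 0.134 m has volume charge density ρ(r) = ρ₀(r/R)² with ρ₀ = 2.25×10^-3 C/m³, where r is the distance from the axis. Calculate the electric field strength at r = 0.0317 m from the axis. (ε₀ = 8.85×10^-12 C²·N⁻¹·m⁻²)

Take a coaxial cylindrical Gaussian surface of radius r = 0.0317 m and length L (r < R).
Integrating ρ over the cross-section to radius r: λ_enc = (2πρ₀/R²) ∫₀^r r'^3 dr' = 2πρ₀ r^4/(4·R²) = 1.988×10^-7 C/m.
By Gauss's law (flux through the curved wall only), E·2πrL = λ_enc L/ε₀.
E = |λ_enc|/(2πε₀r) = (1.988×10^-7)/(2π·8.85×10^-12·0.0317) = 1.13×10^5 N/C.

E ≈ 1.13×10^5 N/C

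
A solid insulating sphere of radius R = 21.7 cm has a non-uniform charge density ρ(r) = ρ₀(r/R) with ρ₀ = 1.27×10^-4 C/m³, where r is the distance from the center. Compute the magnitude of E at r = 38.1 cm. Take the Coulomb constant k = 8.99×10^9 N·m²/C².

By spherical symmetry E is radial; choose a Gaussian sphere of radius r = 38.1 cm (r > R, all charge enclosed).
Q_enc = 4π ∫₀^R ρ₀(r'/R)^1 r'² dr' = 4πρ₀R³/4 = 4.077×10^-6 C.
Applying ∮E·dA = Q_enc/ε₀ with Φ = E(4πr²):
E = k|Q_enc|/r² = (8.99×10^9)(4.077×10^-6)/(0.381)² = 2.52e5 N/C.

2.52×10^5 N/C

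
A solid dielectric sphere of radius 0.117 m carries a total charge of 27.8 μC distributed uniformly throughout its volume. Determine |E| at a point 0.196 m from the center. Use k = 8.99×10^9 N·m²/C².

Symmetry ⇒ E = E(r) r̂. Gaussian sphere of radius r = 0.196 m (r > R, so the entire charge is enclosed).
Q_enc = 27.8 μC = 2.78×10^-5 C.
Gauss's law: E·4πr² = Q_enc/ε₀.
E = k|Q_enc|/r² = (8.99×10^9)(2.78×10^-5)/(0.196)² = 6.51e6 N/C.

E = 6.51×10^6 N/C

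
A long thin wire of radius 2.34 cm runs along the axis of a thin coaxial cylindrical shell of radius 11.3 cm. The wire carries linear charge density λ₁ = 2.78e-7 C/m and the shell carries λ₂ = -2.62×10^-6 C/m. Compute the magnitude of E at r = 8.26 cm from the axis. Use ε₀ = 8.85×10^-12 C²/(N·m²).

|E| = 6.05e4 N/C

Choose a coaxial cylinder of radius r = 8.26 cm (arbitrary length L) as the Gaussian surface (between the conductors, 2.34 cm < r < 11.3 cm).
Only the inner wire is enclosed; the outer shell contributes nothing inside itself. λ_enc = λ₁ = 2.78×10^-7 C/m.
Gauss's law: E·2πrL = λ_enc L/ε₀.
E = |λ_enc|/(2πε₀r) = (2.78×10^-7)/(2π·8.85×10^-12·0.0826) = 6.05×10^4 N/C.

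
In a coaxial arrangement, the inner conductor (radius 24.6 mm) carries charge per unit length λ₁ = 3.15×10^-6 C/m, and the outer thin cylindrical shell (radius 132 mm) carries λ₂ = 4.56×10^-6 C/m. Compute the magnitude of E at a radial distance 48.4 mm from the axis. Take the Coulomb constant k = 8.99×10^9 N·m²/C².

1.17×10^6 N/C

Choose a coaxial cylinder of radius r = 48.4 mm (arbitrary length L) as the Gaussian surface (between the conductors, 24.6 mm < r < 132 mm).
The shell at 132 mm lies outside the Gaussian surface, so λ_enc = λ₁ = 3.15×10^-6 C/m.
Since E is radial and uniform over the curved surface, Φ = E·2πrL = Q_enc/ε₀ = λ_enc L/ε₀.
E = 2k|λ_enc|/r = 2(8.99×10^9)(3.15×10^-6)/(0.0484) = 1.17e6 N/C.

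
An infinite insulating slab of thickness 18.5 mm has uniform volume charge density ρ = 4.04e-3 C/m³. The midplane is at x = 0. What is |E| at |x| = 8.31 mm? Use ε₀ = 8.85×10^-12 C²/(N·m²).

|E| = 3.79e6 V/m

By symmetry E is perpendicular to the slab. A Gaussian pillbox from −8.31 mm to +8.31 mm (face area A) lies entirely within the slab.
Q_enc = ρ·(2x)·A and flux = 2EA, so 2EA = 2ρxA/ε₀ ⇒ E = |ρ|x/ε₀.
E = (4.04×10^-3)(0.00831)/(8.85×10^-12) = 3.79×10^6 N/C.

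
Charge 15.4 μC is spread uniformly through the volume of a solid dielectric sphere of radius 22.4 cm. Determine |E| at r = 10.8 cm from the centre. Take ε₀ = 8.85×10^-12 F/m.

By spherical symmetry E is radial; choose a Gaussian sphere of radius r = 10.8 cm (r < R).
For a uniform sphere the enclosed fraction is (r/R)³, so Q_enc = (15.4 μC)(0.108/0.224)³ = 1.726e-6 C.
By Gauss's law, ∮E·dA = E·4πr² = Q_enc/ε₀.
E = |Q_enc|/(4πε₀r²) = (1.726×10^-6)/(4π·8.85×10^-12·(0.108)²) = 1.33e6 N/C.

E ≈ 1.33e6 V/m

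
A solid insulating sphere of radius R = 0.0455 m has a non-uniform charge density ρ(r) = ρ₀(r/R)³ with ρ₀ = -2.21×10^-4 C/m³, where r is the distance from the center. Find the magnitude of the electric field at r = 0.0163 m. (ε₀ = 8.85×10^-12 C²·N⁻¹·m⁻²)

|E| = 3.12×10^3 N/C

Use a concentric Gaussian sphere at r = 0.0163 m (r < R).
Q_enc = ∫₀^r ρ(r')·4πr'² dr' = (4πρ₀/R³) ∫₀^r r'^5 dr' = 4πρ₀ r^6/(6·R³) = -9.216×10^-11 C.
By Gauss's law, ∮E·dA = E·4πr² = Q_enc/ε₀.
E = |Q_enc|/(4πε₀r²) = (9.216×10^-11)/(4π·8.85×10^-12·(0.0163)²) = 3.12×10^3 N/C.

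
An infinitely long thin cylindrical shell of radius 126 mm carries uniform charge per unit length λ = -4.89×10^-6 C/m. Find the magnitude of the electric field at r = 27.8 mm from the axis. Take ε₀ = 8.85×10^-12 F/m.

E = 0 (no enclosed charge)

Choose a coaxial cylinder of radius r = 27.8 mm (arbitrary length L) as the Gaussian surface (r < 126 mm, inside the shell).
No charge is enclosed, so Gauss's law gives E·2πrL = 0 ⇒ E = 0.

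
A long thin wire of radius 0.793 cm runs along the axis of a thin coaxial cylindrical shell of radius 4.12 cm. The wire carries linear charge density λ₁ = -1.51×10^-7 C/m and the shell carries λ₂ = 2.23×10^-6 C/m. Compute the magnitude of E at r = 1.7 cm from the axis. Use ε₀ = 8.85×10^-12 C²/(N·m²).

Choose a coaxial cylinder of radius r = 1.7 cm (arbitrary length L) as the Gaussian surface (between the conductors, 0.793 cm < r < 4.12 cm).
The shell at 4.12 cm lies outside the Gaussian surface, so λ_enc = λ₁ = -1.51×10^-7 C/m.
Gauss's law: E·2πrL = λ_enc L/ε₀.
E = |λ_enc|/(2πε₀r) = (1.51e-7)/(2π·8.85×10^-12·0.017) = 1.60×10^5 N/C.

|E| = 1.60×10^5 N/C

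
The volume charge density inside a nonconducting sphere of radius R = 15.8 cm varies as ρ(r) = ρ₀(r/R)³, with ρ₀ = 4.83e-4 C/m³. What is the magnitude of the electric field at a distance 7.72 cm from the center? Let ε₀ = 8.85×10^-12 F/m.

Use a concentric Gaussian sphere at r = 7.72 cm (r < R).
Q_enc = ∫₀^r ρ(r')·4πr'² dr' = (4πρ₀/R³) ∫₀^r r'^5 dr' = 4πρ₀ r^6/(6·R³) = 5.429×10^-8 C.
Since E is radial and uniform over the Gaussian sphere, Φ = E·4πr² = Q_enc/ε₀.
E = |Q_enc|/(4πε₀r²) = (5.429×10^-8)/(4π·8.85×10^-12·(0.0772)²) = 8.19×10^4 N/C.

E = 8.19×10^4 N/C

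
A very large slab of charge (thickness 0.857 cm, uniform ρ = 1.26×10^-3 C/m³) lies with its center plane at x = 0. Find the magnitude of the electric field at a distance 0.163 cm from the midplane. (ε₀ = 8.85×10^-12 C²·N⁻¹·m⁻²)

By symmetry E is perpendicular to the slab. A Gaussian pillbox from −0.163 cm to +0.163 cm (face area A) lies entirely within the slab.
Q_enc = ρ·(2x)·A and flux = 2EA, so 2EA = 2ρxA/ε₀ ⇒ E = |ρ|x/ε₀.
E = (1.26×10^-3)(0.00163)/(8.85×10^-12) = 2.32×10^5 N/C.

E = 2.32×10^5 N/C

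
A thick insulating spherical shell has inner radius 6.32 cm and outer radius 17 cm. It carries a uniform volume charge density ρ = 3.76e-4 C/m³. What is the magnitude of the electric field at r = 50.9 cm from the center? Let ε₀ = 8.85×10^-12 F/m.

Use a concentric Gaussian sphere at r = 50.9 cm (r > 17 cm, enclosing the whole shell).
Q_enc = ρ·(4π/3)(b³ − a³) = (3.76×10^-4)·(4π/3)·((0.17)³ − (0.0632)³) = 7.34×10^-6 C.
Since E is radial and uniform over the Gaussian sphere, Φ = E·4πr² = Q_enc/ε₀.
E = |Q_enc|/(4πε₀r²) = (7.34×10^-6)/(4π·8.85×10^-12·(0.509)²) = 2.55×10^5 N/C.

2.55×10^5 V/m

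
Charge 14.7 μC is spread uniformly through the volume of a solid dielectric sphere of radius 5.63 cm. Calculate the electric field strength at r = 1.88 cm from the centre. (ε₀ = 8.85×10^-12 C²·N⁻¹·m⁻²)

E ≈ 1.39e7 V/m

By spherical symmetry E is radial; choose a Gaussian sphere of radius r = 1.88 cm (r < R).
For a uniform sphere the enclosed fraction is (r/R)³, so Q_enc = (14.7 μC)(0.0188/0.0563)³ = 5.474×10^-7 C.
Gauss's law: E·4πr² = Q_enc/ε₀.
E = |Q_enc|/(4πε₀r²) = (5.474e-7)/(4π·8.85×10^-12·(0.0188)²) = 1.39×10^7 N/C.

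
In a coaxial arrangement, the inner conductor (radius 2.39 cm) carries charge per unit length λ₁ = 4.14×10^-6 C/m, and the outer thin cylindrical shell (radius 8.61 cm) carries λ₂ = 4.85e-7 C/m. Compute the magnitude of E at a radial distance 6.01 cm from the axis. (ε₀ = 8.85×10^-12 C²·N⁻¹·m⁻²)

1.24×10^6 V/m

Choose a coaxial cylinder of radius r = 6.01 cm (arbitrary length L) as the Gaussian surface (between the conductors, 2.39 cm < r < 8.61 cm).
Only the inner wire is enclosed; the outer shell contributes nothing inside itself. λ_enc = λ₁ = 4.14e-6 C/m.
By Gauss's law (flux through the curved wall only), E·2πrL = λ_enc L/ε₀.
E = |λ_enc|/(2πε₀r) = (4.14e-6)/(2π·8.85×10^-12·0.0601) = 1.24e6 N/C.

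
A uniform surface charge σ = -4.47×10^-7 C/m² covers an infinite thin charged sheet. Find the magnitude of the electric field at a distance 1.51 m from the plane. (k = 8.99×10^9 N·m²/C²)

E ≈ 2.52×10^4 V/m

By planar symmetry E is perpendicular to the sheet and uniform; use a Gaussian pillbox with flat faces of area A on each side of the sheet.
Flux Φ = 2EA and Q_enc = σA, so 2EA = σA/ε₀ ⇒ E = |σ|/(2ε₀), independent of distance.
E = 2πk|σ| = 2π(8.99×10^9)(4.47×10^-7) = 2.52×10^4 N/C.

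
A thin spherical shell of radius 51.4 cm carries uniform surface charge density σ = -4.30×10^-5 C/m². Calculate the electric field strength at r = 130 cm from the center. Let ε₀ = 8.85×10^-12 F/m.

|E| = 7.60×10^5 N/C

By spherical symmetry E is radial; choose a Gaussian sphere of radius r = 130 cm (r > 51.4 cm).
The entire shell is enclosed: Q_enc = σ·4πR² = (-4.30×10^-5)·4π·(0.514)² = -1.428×10^-4 C.
Gauss's law: E·4πr² = Q_enc/ε₀.
E = |Q_enc|/(4πε₀r²) = (1.428e-4)/(4π·8.85×10^-12·(1.3)²) = 7.60×10^5 N/C.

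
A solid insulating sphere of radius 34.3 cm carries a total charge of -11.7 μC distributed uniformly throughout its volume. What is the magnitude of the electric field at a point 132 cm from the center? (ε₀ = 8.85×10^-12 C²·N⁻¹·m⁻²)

|E| = 6.04×10^4 N/C

Symmetry ⇒ E = E(r) r̂. Gaussian sphere of radius r = 132 cm (r > R, so the entire charge is enclosed).
Q_enc = -11.7 μC = -1.17×10^-5 C.
Since E is radial and uniform over the Gaussian sphere, Φ = E·4πr² = Q_enc/ε₀.
E = |Q_enc|/(4πε₀r²) = (1.17×10^-5)/(4π·8.85×10^-12·(1.32)²) = 6.04×10^4 N/C.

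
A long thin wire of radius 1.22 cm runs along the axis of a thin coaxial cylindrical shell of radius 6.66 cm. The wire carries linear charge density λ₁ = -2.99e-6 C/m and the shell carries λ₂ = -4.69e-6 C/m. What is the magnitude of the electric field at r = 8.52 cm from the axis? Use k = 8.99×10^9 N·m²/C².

|E| = 1.62e6 N/C

Coaxial Gaussian cylinder, radius r = 8.52 cm, length L (r > 6.66 cm, enclosing both).
λ_enc = λ₁ + λ₂ = (-2.99e-6) + (-4.69×10^-6) = -7.68×10^-6 C/m.
Applying ∮E·dA = Q_enc/ε₀ with the end caps contributing no flux:
E = 2k|λ_enc|/r = 2(8.99×10^9)(7.68e-6)/(0.0852) = 1.62e6 N/C.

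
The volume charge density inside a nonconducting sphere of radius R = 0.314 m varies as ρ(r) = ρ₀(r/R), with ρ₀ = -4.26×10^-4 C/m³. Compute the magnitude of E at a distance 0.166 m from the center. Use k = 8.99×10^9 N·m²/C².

|E| = 1.06×10^6 N/C

Use a concentric Gaussian sphere at r = 0.166 m (r < R).
Q_enc = ∫₀^r ρ(r')·4πr'² dr' = (4πρ₀/R) ∫₀^r r'^3 dr' = 4πρ₀ r^4/(4·R) = -3.236×10^-6 C.
Applying ∮E·dA = Q_enc/ε₀ with Φ = E(4πr²):
E = k|Q_enc|/r² = (8.99×10^9)(3.236×10^-6)/(0.166)² = 1.06e6 N/C.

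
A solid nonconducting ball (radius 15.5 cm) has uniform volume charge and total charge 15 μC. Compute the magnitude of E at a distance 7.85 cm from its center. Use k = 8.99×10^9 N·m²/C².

|E| ≈ 2.84×10^6 V/m

Symmetry ⇒ E = E(r) r̂. Gaussian sphere of radius r = 7.85 cm (r < R).
For a uniform sphere the enclosed fraction is (r/R)³, so Q_enc = (15 μC)(0.0785/0.155)³ = 1.949×10^-6 C.
Gauss's law: E·4πr² = Q_enc/ε₀.
E = k|Q_enc|/r² = (8.99×10^9)(1.949e-6)/(0.0785)² = 2.84e6 N/C.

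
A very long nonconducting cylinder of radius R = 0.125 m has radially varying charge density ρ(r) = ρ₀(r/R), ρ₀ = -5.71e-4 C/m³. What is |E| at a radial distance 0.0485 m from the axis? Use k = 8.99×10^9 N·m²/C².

Coaxial Gaussian cylinder, radius r = 0.0485 m, length L (r < R).
Integrating ρ over the cross-section to radius r: λ_enc = (2πρ₀/R) ∫₀^r r'^2 dr' = 2πρ₀ r^3/(3·R) = -1.091×10^-6 C/m.
Applying ∮E·dA = Q_enc/ε₀ with the end caps contributing no flux:
E = 2k|λ_enc|/r = 2(8.99×10^9)(1.091×10^-6)/(0.0485) = 4.05e5 N/C.

E ≈ 4.05×10^5 V/m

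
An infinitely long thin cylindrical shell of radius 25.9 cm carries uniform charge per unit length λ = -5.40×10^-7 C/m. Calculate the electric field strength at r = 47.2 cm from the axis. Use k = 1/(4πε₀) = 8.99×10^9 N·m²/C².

By cylindrical symmetry E is radial; use a coaxial Gaussian cylinder of radius 47.2 cm and length L (r > 25.9 cm).
The full line charge is enclosed: λ_enc = -5.40×10^-7 C/m.
By Gauss's law (flux through the curved wall only), E·2πrL = λ_enc L/ε₀.
E = 2k|λ_enc|/r = 2(8.99×10^9)(5.40×10^-7)/(0.472) = 2.06e4 N/C.

2.06e4 V/m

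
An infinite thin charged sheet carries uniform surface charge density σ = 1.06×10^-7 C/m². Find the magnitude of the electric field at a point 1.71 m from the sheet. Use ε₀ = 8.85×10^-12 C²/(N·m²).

E ≈ 5.99×10^3 N/C

The symmetry is planar: E is normal to the sheet and the same magnitude on both sides. Take a pillbox straddling the sheet with end-cap area A.
Only the two end caps contribute flux: Φ = 2EA. With Q_enc = σA, Gauss's law gives E = |σ|/(2ε₀).
E = |σ|/(2ε₀) = (1.06×10^-7)/(2·8.85×10^-12) = 5.99e3 N/C.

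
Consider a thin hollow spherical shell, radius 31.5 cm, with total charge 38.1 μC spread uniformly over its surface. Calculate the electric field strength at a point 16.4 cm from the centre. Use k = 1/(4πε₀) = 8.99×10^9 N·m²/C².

E = 0 (no enclosed charge)

Symmetry ⇒ E = E(r) r̂. Gaussian sphere of radius r = 16.4 cm (inside the shell, r < 31.5 cm).
All the charge is outside the Gaussian surface: Q_enc = 0, hence E = 0 everywhere inside the shell.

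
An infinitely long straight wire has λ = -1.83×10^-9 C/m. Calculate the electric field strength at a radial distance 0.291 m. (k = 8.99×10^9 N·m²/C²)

Coaxial Gaussian cylinder, radius r = 0.291 m, length L.
Q_enc = λL, so λ_enc = -1.83×10^-9 C/m.
Applying ∮E·dA = Q_enc/ε₀ with the end caps contributing no flux:
E = 2k|λ_enc|/r = 2(8.99×10^9)(1.83×10^-9)/(0.291) = 113 N/C.

113 N/C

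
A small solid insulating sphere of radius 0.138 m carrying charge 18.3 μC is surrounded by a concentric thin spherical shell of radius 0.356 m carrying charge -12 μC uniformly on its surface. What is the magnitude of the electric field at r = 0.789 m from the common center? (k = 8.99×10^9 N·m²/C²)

Take a concentric spherical Gaussian surface of radius r = 0.789 m (r > 0.356 m, enclosing both).
Q_enc = (18.3 μC) + (-12 μC) = 6.30×10^-6 C.
By Gauss's law, ∮E·dA = E·4πr² = Q_enc/ε₀.
E = k|Q_enc|/r² = (8.99×10^9)(6.30×10^-6)/(0.789)² = 9.10×10^4 N/C.

E = 9.10×10^4 N/C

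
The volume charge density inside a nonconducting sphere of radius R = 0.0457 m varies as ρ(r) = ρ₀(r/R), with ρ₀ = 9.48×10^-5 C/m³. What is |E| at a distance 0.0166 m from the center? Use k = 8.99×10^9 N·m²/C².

|E| ≈ 1.61e4 N/C

Take a concentric spherical Gaussian surface of radius r = 0.0166 m (r < R).
Q_enc = ∫₀^r ρ(r')·4πr'² dr' = (4πρ₀/R) ∫₀^r r'^3 dr' = 4πρ₀ r^4/(4·R) = 4.949×10^-10 C.
Gauss's law: E·4πr² = Q_enc/ε₀.
E = k|Q_enc|/r² = (8.99×10^9)(4.949×10^-10)/(0.0166)² = 1.61×10^4 N/C.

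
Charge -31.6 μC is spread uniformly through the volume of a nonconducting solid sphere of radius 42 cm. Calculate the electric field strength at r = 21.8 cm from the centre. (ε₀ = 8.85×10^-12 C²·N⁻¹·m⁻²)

Use a concentric Gaussian sphere at r = 21.8 cm (r < R).
Only the charge within r is enclosed: Q_enc = Q·(r/R)³ = (-31.6 μC)·(21.8 cm/42 cm)³ = -4.419×10^-6 C.
Applying ∮E·dA = Q_enc/ε₀ with Φ = E(4πr²):
E = |Q_enc|/(4πε₀r²) = (4.419e-6)/(4π·8.85×10^-12·(0.218)²) = 8.36×10^5 N/C.

|E| ≈ 8.36×10^5 N/C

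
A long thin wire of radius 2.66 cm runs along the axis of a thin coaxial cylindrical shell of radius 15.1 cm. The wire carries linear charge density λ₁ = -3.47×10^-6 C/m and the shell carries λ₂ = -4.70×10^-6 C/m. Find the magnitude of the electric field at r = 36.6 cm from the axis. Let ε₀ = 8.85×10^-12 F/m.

|E| = 4.01e5 N/C

By cylindrical symmetry E is radial; use a coaxial Gaussian cylinder of radius 36.6 cm and length L (r > 15.1 cm, enclosing both).
λ_enc = λ₁ + λ₂ = (-3.47×10^-6) + (-4.70×10^-6) = -8.17×10^-6 C/m.
By Gauss's law (flux through the curved wall only), E·2πrL = λ_enc L/ε₀.
E = |λ_enc|/(2πε₀r) = (8.17×10^-6)/(2π·8.85×10^-12·0.366) = 4.01×10^5 N/C.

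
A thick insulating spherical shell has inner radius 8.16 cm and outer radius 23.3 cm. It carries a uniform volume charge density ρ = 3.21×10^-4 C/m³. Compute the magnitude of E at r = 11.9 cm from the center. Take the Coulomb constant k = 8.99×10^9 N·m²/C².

Take a concentric spherical Gaussian surface of radius r = 11.9 cm (within the shell material, 8.16 cm < r < 23.3 cm).
Only the shell between 8.16 cm and r is enclosed: Q_enc = ρ·(4π/3)(r³ − a³) = (3.21×10^-4)·(4π/3)·((0.119)³ − (0.0816)³) = 1.535×10^-6 C.
Applying ∮E·dA = Q_enc/ε₀ with Φ = E(4πr²):
E = k|Q_enc|/r² = (8.99×10^9)(1.535×10^-6)/(0.119)² = 9.75e5 N/C.

E = 9.75×10^5 N/C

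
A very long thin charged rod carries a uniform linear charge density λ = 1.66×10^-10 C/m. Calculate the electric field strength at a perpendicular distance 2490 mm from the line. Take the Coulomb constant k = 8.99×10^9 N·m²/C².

By cylindrical symmetry E is radial; use a coaxial Gaussian cylinder of radius 2490 mm and length L.
Q_enc = λL, so λ_enc = 1.66×10^-10 C/m.
Gauss's law: E·2πrL = λ_enc L/ε₀.
E = 2k|λ_enc|/r = 2(8.99×10^9)(1.66×10^-10)/(2.49) = 1.2 N/C.

|E| ≈ 1.2 N/C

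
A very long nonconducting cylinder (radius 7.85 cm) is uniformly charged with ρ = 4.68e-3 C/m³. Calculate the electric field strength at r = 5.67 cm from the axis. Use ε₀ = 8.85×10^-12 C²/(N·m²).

|E| ≈ 1.50×10^7 N/C

Choose a coaxial cylinder of radius r = 5.67 cm (arbitrary length L) as the Gaussian surface (r < R).
Charge inside radius r per length L is ρ·πr²·L, so λ_enc = ρπr² = 4.727×10^-5 C/m.
By Gauss's law (flux through the curved wall only), E·2πrL = λ_enc L/ε₀.
E = |λ_enc|/(2πε₀r) = (4.727×10^-5)/(2π·8.85×10^-12·0.0567) = 1.50×10^7 N/C.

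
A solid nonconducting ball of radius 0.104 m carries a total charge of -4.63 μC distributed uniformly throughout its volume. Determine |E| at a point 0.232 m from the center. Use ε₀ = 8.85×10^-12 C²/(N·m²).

7.73×10^5 V/m

By spherical symmetry E is radial; choose a Gaussian sphere of radius r = 0.232 m (r > R, so the entire charge is enclosed).
Q_enc = -4.63 μC = -4.63×10^-6 C.
By Gauss's law, ∮E·dA = E·4πr² = Q_enc/ε₀.
E = |Q_enc|/(4πε₀r²) = (4.63e-6)/(4π·8.85×10^-12·(0.232)²) = 7.73×10^5 N/C.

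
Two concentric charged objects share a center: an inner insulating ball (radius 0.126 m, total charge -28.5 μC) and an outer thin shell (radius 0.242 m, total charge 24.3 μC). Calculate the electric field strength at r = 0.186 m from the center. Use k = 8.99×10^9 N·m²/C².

Take a concentric spherical Gaussian surface of radius r = 0.186 m (between the bodies, 0.126 m < r < 0.242 m).
Only the inner charge is enclosed; the outer shell contributes nothing inside itself. Q_enc = -28.5 μC = -2.85e-5 C.
Since E is radial and uniform over the Gaussian sphere, Φ = E·4πr² = Q_enc/ε₀.
E = k|Q_enc|/r² = (8.99×10^9)(2.85×10^-5)/(0.186)² = 7.41×10^6 N/C.

|E| = 7.41×10^6 V/m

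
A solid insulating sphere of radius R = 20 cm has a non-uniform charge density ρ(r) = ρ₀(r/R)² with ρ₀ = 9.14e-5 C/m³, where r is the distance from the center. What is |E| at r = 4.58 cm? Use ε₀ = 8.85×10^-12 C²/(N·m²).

Take a concentric spherical Gaussian surface of radius r = 4.58 cm (r < R).
Integrate the density: Q_enc = 4π ∫₀^r ρ₀(r'/R)^2 r'² dr' = 4πρ₀ r^5/(5·R²) = 1.157×10^-9 C.
Applying ∮E·dA = Q_enc/ε₀ with Φ = E(4πr²):
E = |Q_enc|/(4πε₀r²) = (1.157×10^-9)/(4π·8.85×10^-12·(0.0458)²) = 4.96e3 N/C.

E = 4.96×10^3 N/C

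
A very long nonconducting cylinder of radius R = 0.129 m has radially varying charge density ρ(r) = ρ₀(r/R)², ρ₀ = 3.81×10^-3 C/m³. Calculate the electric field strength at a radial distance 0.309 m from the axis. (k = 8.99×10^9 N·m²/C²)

Take a coaxial cylindrical Gaussian surface of radius r = 0.309 m and length L (r > R, full charge per length enclosed).
λ_enc = 2π ∫₀^R ρ₀(r'/R)^2 r' dr' = 2πρ₀R²/4 = 9.959×10^-5 C/m.
Since E is radial and uniform over the curved surface, Φ = E·2πrL = Q_enc/ε₀ = λ_enc L/ε₀.
E = 2k|λ_enc|/r = 2(8.99×10^9)(9.959×10^-5)/(0.309) = 5.80e6 N/C.

5.80×10^6 N/C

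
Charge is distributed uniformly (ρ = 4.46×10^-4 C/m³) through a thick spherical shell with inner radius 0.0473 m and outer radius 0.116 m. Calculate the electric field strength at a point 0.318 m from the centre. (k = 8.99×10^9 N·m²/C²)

Take a concentric spherical Gaussian surface of radius r = 0.318 m (r > 0.116 m, enclosing the whole shell).
Q_enc = ρ·(4π/3)(b³ − a³) = (4.46×10^-4)·(4π/3)·((0.116)³ − (0.0473)³) = 2.718e-6 C.
Applying ∮E·dA = Q_enc/ε₀ with Φ = E(4πr²):
E = k|Q_enc|/r² = (8.99×10^9)(2.718e-6)/(0.318)² = 2.42×10^5 N/C.

|E| = 2.42×10^5 N/C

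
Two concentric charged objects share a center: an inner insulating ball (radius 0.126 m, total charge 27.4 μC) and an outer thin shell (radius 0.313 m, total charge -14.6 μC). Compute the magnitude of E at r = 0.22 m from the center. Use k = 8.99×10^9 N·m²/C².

Take a concentric spherical Gaussian surface of radius r = 0.22 m (between the bodies, 0.126 m < r < 0.313 m).
Only the inner charge is enclosed; the outer shell contributes nothing inside itself. Q_enc = 27.4 μC = 2.74×10^-5 C.
Gauss's law: E·4πr² = Q_enc/ε₀.
E = k|Q_enc|/r² = (8.99×10^9)(2.74e-5)/(0.22)² = 5.09×10^6 N/C.

E ≈ 5.09×10^6 V/m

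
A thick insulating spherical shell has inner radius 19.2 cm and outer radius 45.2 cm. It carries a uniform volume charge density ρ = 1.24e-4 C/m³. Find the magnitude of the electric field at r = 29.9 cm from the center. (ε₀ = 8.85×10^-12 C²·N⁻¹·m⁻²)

|E| = 1.03×10^6 V/m

Use a concentric Gaussian sphere at r = 29.9 cm (within the shell material, 19.2 cm < r < 45.2 cm).
Enclosed charge is the volume from a to r: Q_enc = (4π/3)ρ(r³ − a³) = 1.021e-5 C.
Gauss's law: E·4πr² = Q_enc/ε₀.
E = |Q_enc|/(4πε₀r²) = (1.021e-5)/(4π·8.85×10^-12·(0.299)²) = 1.03e6 N/C.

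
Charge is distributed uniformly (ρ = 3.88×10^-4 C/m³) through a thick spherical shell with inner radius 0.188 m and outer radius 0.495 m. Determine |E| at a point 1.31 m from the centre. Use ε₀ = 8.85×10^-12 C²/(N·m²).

By spherical symmetry E is radial; choose a Gaussian sphere of radius r = 1.31 m (r > 0.495 m, enclosing the whole shell).
Q_enc = ρ·(4π/3)(b³ − a³) = (3.88e-4)·(4π/3)·((0.495)³ − (0.188)³) = 1.863×10^-4 C.
Gauss's law: E·4πr² = Q_enc/ε₀.
E = |Q_enc|/(4πε₀r²) = (1.863×10^-4)/(4π·8.85×10^-12·(1.31)²) = 9.76×10^5 N/C.

|E| = 9.76×10^5 N/C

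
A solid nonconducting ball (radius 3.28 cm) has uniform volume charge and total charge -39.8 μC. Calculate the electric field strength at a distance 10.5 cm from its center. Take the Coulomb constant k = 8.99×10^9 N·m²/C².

By spherical symmetry E is radial; choose a Gaussian sphere of radius r = 10.5 cm (r > R, so the entire charge is enclosed).
Q_enc = -39.8 μC = -3.98×10^-5 C.
By Gauss's law, ∮E·dA = E·4πr² = Q_enc/ε₀.
E = k|Q_enc|/r² = (8.99×10^9)(3.98e-5)/(0.105)² = 3.25×10^7 N/C.

|E| ≈ 3.25e7 N/C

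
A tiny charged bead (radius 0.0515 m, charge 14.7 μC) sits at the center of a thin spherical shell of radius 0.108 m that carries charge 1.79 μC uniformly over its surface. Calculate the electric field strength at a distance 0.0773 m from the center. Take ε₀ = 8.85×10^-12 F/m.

Symmetry ⇒ E = E(r) r̂. Gaussian sphere of radius r = 0.0773 m (between the bodies, 0.0515 m < r < 0.108 m).
The shell at 0.108 m lies outside the Gaussian surface, so Q_enc = 14.7 μC = 1.47×10^-5 C.
By Gauss's law, ∮E·dA = E·4πr² = Q_enc/ε₀.
E = |Q_enc|/(4πε₀r²) = (1.47e-5)/(4π·8.85×10^-12·(0.0773)²) = 2.21e7 N/C.

2.21×10^7 V/m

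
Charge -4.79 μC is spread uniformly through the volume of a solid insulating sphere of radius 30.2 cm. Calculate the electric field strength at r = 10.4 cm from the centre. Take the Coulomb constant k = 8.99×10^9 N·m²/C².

|E| ≈ 1.63×10^5 N/C

Take a concentric spherical Gaussian surface of radius r = 10.4 cm (r < R).
Only the charge within r is enclosed: Q_enc = Q·(r/R)³ = (-4.79 μC)·(10.4 cm/30.2 cm)³ = -1.956×10^-7 C.
By Gauss's law, ∮E·dA = E·4πr² = Q_enc/ε₀.
E = k|Q_enc|/r² = (8.99×10^9)(1.956e-7)/(0.104)² = 1.63×10^5 N/C.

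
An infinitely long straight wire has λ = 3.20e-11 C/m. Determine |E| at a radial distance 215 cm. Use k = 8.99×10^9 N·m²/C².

|E| = 0.268 N/C

Choose a coaxial cylinder of radius r = 215 cm (arbitrary length L) as the Gaussian surface.
Q_enc = λL, so λ_enc = 3.20×10^-11 C/m.
Gauss's law: E·2πrL = λ_enc L/ε₀.
E = 2k|λ_enc|/r = 2(8.99×10^9)(3.20×10^-11)/(2.15) = 0.268 N/C.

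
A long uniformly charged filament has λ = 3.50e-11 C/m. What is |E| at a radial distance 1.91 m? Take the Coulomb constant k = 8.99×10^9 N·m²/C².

E ≈ 0.329 V/m

By cylindrical symmetry E is radial; use a coaxial Gaussian cylinder of radius 1.91 m and length L.
Q_enc = λL, so λ_enc = 3.50×10^-11 C/m.
By Gauss's law (flux through the curved wall only), E·2πrL = λ_enc L/ε₀.
E = 2k|λ_enc|/r = 2(8.99×10^9)(3.50×10^-11)/(1.91) = 0.329 N/C.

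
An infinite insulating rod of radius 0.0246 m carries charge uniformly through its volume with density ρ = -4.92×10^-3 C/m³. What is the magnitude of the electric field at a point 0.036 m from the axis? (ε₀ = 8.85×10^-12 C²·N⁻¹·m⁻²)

Coaxial Gaussian cylinder, radius r = 0.036 m, length L (r > 0.0246 m, full cross-section enclosed).
λ_enc = ρ·πR² = (-4.92e-3)π(0.0246)² = -9.354×10^-6 C/m.
Since E is radial and uniform over the curved surface, Φ = E·2πrL = Q_enc/ε₀ = λ_enc L/ε₀.
E = |λ_enc|/(2πε₀r) = (9.354×10^-6)/(2π·8.85×10^-12·0.036) = 4.67e6 N/C.

E = 4.67×10^6 V/m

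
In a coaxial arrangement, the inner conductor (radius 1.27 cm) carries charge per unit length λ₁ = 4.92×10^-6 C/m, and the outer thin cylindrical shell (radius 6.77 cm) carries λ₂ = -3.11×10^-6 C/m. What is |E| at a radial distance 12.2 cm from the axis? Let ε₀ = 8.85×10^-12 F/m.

Coaxial Gaussian cylinder, radius r = 12.2 cm, length L (r > 6.77 cm, enclosing both).
λ_enc = λ₁ + λ₂ = (4.92×10^-6) + (-3.11×10^-6) = 1.81×10^-6 C/m.
Since E is radial and uniform over the curved surface, Φ = E·2πrL = Q_enc/ε₀ = λ_enc L/ε₀.
E = |λ_enc|/(2πε₀r) = (1.81×10^-6)/(2π·8.85×10^-12·0.122) = 2.67×10^5 N/C.

E = 2.67×10^5 N/C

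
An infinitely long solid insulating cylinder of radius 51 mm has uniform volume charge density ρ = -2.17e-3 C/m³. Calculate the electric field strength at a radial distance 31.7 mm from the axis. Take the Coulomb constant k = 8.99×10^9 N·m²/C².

|E| = 3.89×10^6 N/C

By cylindrical symmetry E is radial; use a coaxial Gaussian cylinder of radius 31.7 mm and length L (r < R).
Charge inside radius r per length L is ρ·πr²·L, so λ_enc = ρπr² = -6.851e-6 C/m.
Since E is radial and uniform over the curved surface, Φ = E·2πrL = Q_enc/ε₀ = λ_enc L/ε₀.
E = 2k|λ_enc|/r = 2(8.99×10^9)(6.851×10^-6)/(0.0317) = 3.89×10^6 N/C.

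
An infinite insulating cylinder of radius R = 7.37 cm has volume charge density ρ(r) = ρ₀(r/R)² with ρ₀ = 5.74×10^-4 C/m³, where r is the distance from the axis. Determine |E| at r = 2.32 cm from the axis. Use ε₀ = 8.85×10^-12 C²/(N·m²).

Take a coaxial cylindrical Gaussian surface of radius r = 2.32 cm and length L (r < R).
Integrating ρ over the cross-section to radius r: λ_enc = (2πρ₀/R²) ∫₀^r r'^3 dr' = 2πρ₀ r^4/(4·R²) = 4.809×10^-8 C/m.
Gauss's law: E·2πrL = λ_enc L/ε₀.
E = |λ_enc|/(2πε₀r) = (4.809×10^-8)/(2π·8.85×10^-12·0.0232) = 3.73×10^4 N/C.

3.73e4 N/C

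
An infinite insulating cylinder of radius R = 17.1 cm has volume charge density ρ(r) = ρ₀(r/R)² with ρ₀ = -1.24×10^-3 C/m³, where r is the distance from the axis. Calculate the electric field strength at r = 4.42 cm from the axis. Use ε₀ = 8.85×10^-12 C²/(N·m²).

Take a coaxial cylindrical Gaussian surface of radius r = 4.42 cm and length L (r < R).
λ_enc = ∫₀^r ρ(r')·2πr' dr' = (2πρ₀/R²)·r^4/4 = -2.542e-7 C/m.
Since E is radial and uniform over the curved surface, Φ = E·2πrL = Q_enc/ε₀ = λ_enc L/ε₀.
E = |λ_enc|/(2πε₀r) = (2.542e-7)/(2π·8.85×10^-12·0.0442) = 1.03×10^5 N/C.

|E| ≈ 1.03e5 V/m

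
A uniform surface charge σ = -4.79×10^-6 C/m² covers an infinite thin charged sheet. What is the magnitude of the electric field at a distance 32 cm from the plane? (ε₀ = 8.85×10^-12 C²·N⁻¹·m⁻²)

Choose a cylindrical pillbox piercing the sheet, end faces (area A) parallel to it.
Flux Φ = 2EA and Q_enc = σA, so 2EA = σA/ε₀ ⇒ E = |σ|/(2ε₀), independent of distance.
E = |σ|/(2ε₀) = (4.79×10^-6)/(2·8.85×10^-12) = 2.71e5 N/C.

E ≈ 2.71e5 N/C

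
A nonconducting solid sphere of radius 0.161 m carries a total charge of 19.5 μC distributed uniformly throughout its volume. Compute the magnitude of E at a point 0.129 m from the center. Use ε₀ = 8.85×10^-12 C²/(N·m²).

Symmetry ⇒ E = E(r) r̂. Gaussian sphere of radius r = 0.129 m (r < R).
For a uniform sphere the enclosed fraction is (r/R)³, so Q_enc = (19.5 μC)(0.129/0.161)³ = 1.003×10^-5 C.
Applying ∮E·dA = Q_enc/ε₀ with Φ = E(4πr²):
E = |Q_enc|/(4πε₀r²) = (1.003×10^-5)/(4π·8.85×10^-12·(0.129)²) = 5.42×10^6 N/C.

5.42e6 V/m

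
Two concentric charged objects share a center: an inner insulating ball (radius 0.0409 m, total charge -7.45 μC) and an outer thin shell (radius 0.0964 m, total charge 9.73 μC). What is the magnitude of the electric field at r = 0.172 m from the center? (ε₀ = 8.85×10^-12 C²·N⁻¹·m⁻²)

Use a concentric Gaussian sphere at r = 0.172 m (r > 0.0964 m, enclosing both).
Q_enc = (-7.45 μC) + (9.73 μC) = 2.28e-6 C.
Since E is radial and uniform over the Gaussian sphere, Φ = E·4πr² = Q_enc/ε₀.
E = |Q_enc|/(4πε₀r²) = (2.28×10^-6)/(4π·8.85×10^-12·(0.172)²) = 6.93×10^5 N/C.

|E| = 6.93×10^5 V/m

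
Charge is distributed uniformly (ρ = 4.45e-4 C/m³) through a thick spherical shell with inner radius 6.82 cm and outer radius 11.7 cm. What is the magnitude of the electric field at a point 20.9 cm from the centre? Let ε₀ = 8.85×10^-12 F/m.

Take a concentric spherical Gaussian surface of radius r = 20.9 cm (r > 11.7 cm, enclosing the whole shell).
Q_enc = ρ·(4π/3)(b³ − a³) = (4.45×10^-4)·(4π/3)·((0.117)³ − (0.0682)³) = 2.394×10^-6 C.
By Gauss's law, ∮E·dA = E·4πr² = Q_enc/ε₀.
E = |Q_enc|/(4πε₀r²) = (2.394×10^-6)/(4π·8.85×10^-12·(0.209)²) = 4.93×10^5 N/C.

|E| ≈ 4.93e5 N/C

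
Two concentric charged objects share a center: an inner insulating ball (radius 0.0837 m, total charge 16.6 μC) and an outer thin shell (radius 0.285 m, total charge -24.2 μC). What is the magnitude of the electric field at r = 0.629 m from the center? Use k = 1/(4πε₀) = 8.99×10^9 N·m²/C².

E ≈ 1.73×10^5 N/C

Symmetry ⇒ E = E(r) r̂. Gaussian sphere of radius r = 0.629 m (r > 0.285 m, enclosing both).
Q_enc = (16.6 μC) + (-24.2 μC) = -7.60×10^-6 C.
By Gauss's law, ∮E·dA = E·4πr² = Q_enc/ε₀.
E = k|Q_enc|/r² = (8.99×10^9)(7.60×10^-6)/(0.629)² = 1.73×10^5 N/C.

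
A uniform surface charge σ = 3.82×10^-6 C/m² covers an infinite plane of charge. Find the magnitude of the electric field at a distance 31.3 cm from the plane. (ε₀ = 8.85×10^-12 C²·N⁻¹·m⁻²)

E ≈ 2.16e5 N/C

The symmetry is planar: E is normal to the sheet and the same magnitude on both sides. Take a pillbox straddling the sheet with end-cap area A.
Only the two end caps contribute flux: Φ = 2EA. With Q_enc = σA, Gauss's law gives E = |σ|/(2ε₀).
E = |σ|/(2ε₀) = (3.82×10^-6)/(2·8.85×10^-12) = 2.16×10^5 N/C.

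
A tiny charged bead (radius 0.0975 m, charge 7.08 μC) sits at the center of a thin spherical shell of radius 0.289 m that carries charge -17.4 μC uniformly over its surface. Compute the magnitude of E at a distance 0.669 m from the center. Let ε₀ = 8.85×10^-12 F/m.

|E| ≈ 2.07e5 N/C

Take a concentric spherical Gaussian surface of radius r = 0.669 m (r > 0.289 m, enclosing both).
Q_enc = (7.08 μC) + (-17.4 μC) = -1.032e-5 C.
Gauss's law: E·4πr² = Q_enc/ε₀.
E = |Q_enc|/(4πε₀r²) = (1.032×10^-5)/(4π·8.85×10^-12·(0.669)²) = 2.07×10^5 N/C.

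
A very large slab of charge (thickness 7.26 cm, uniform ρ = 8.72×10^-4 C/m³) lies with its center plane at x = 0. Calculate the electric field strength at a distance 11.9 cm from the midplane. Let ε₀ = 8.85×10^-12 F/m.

The point |x| = 11.9 cm lies outside the slab (half-thickness 0.0363 m). A symmetric pillbox spanning the full slab encloses Q_enc = ρ·d·A.
Flux = 2EA ⇒ E = |ρ|d/(2ε₀), independent of distance outside.
E = (8.72e-4)(0.0726)/(2·8.85×10^-12) = 3.58e6 N/C.

E = 3.58×10^6 N/C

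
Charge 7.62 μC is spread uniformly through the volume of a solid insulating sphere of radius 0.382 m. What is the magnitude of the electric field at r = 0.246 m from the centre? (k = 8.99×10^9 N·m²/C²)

|E| = 3.02×10^5 N/C

Take a concentric spherical Gaussian surface of radius r = 0.246 m (r < R).
Only the charge within r is enclosed: Q_enc = Q·(r/R)³ = (7.62 μC)·(0.246 m/0.382 m)³ = 2.035e-6 C.
Gauss's law: E·4πr² = Q_enc/ε₀.
E = k|Q_enc|/r² = (8.99×10^9)(2.035×10^-6)/(0.246)² = 3.02×10^5 N/C.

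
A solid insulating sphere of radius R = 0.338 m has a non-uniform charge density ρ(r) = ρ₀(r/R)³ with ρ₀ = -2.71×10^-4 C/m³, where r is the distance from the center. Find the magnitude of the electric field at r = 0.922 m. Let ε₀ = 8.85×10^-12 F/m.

Symmetry ⇒ E = E(r) r̂. Gaussian sphere of radius r = 0.922 m (r > R, all charge enclosed).
Q_enc = 4π ∫₀^R ρ₀(r'/R)^3 r'² dr' = 4πρ₀R³/6 = -2.192e-5 C.
Since E is radial and uniform over the Gaussian sphere, Φ = E·4πr² = Q_enc/ε₀.
E = |Q_enc|/(4πε₀r²) = (2.192×10^-5)/(4π·8.85×10^-12·(0.922)²) = 2.32×10^5 N/C.

E = 2.32e5 V/m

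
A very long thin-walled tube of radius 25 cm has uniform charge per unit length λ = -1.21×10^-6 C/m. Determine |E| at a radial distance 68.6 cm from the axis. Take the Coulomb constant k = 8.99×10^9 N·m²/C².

|E| = 3.17×10^4 N/C

By cylindrical symmetry E is radial; use a coaxial Gaussian cylinder of radius 68.6 cm and length L (r > 25 cm).
The full line charge is enclosed: λ_enc = -1.21e-6 C/m.
By Gauss's law (flux through the curved wall only), E·2πrL = λ_enc L/ε₀.
E = 2k|λ_enc|/r = 2(8.99×10^9)(1.21×10^-6)/(0.686) = 3.17×10^4 N/C.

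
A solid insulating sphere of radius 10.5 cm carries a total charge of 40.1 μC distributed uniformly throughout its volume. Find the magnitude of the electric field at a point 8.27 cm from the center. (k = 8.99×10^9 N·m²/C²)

Take a concentric spherical Gaussian surface of radius r = 8.27 cm (r < R).
For a uniform sphere the enclosed fraction is (r/R)³, so Q_enc = (40.1 μC)(0.0827/0.105)³ = 1.959e-5 C.
By Gauss's law, ∮E·dA = E·4πr² = Q_enc/ε₀.
E = k|Q_enc|/r² = (8.99×10^9)(1.959e-5)/(0.0827)² = 2.58×10^7 N/C.

E = 2.58e7 N/C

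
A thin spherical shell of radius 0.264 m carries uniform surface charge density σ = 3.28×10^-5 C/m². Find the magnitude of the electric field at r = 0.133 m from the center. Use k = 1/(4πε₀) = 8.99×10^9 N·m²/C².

Use a concentric Gaussian sphere at r = 0.133 m (inside the shell, r < 0.264 m).
No charge lies within this surface, so Q_enc = 0 and Gauss's law gives E·4πr² = 0 ⇒ E = 0.

|E| = 0 N/C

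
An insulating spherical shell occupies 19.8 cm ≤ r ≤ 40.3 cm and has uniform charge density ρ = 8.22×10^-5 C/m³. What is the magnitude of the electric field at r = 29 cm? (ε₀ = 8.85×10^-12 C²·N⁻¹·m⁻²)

|E| ≈ 6.12×10^5 V/m

Symmetry ⇒ E = E(r) r̂. Gaussian sphere of radius r = 29 cm (within the shell material, 19.8 cm < r < 40.3 cm).
Enclosed charge is the volume from a to r: Q_enc = (4π/3)ρ(r³ − a³) = 5.725e-6 C.
By Gauss's law, ∮E·dA = E·4πr² = Q_enc/ε₀.
E = |Q_enc|/(4πε₀r²) = (5.725×10^-6)/(4π·8.85×10^-12·(0.29)²) = 6.12×10^5 N/C.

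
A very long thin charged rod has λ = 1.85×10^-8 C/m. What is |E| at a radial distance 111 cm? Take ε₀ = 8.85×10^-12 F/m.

By cylindrical symmetry E is radial; use a coaxial Gaussian cylinder of radius 111 cm and length L.
Q_enc = λL, so λ_enc = 1.85×10^-8 C/m.
Gauss's law: E·2πrL = λ_enc L/ε₀.
E = |λ_enc|/(2πε₀r) = (1.85×10^-8)/(2π·8.85×10^-12·1.11) = 300 N/C.

E = 300 N/C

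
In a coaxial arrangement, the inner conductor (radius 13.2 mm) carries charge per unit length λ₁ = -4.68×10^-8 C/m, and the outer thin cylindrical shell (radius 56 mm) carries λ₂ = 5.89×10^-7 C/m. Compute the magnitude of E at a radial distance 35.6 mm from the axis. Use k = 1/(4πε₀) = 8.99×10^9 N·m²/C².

E ≈ 2.36×10^4 N/C

Take a coaxial cylindrical Gaussian surface of radius r = 35.6 mm and length L (between the conductors, 13.2 mm < r < 56 mm).
The shell at 56 mm lies outside the Gaussian surface, so λ_enc = λ₁ = -4.68×10^-8 C/m.
Gauss's law: E·2πrL = λ_enc L/ε₀.
E = 2k|λ_enc|/r = 2(8.99×10^9)(4.68×10^-8)/(0.0356) = 2.36×10^4 N/C.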